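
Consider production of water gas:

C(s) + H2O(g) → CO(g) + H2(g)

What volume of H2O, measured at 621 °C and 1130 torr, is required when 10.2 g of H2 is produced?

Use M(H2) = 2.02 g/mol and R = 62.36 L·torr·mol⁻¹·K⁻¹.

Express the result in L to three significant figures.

249 L

n(H2) = 10.20 / 2.02 = 5.050 mol
n(H2O) = (1/1) × 5.050 = 5.050 mol
V = nRT/P = 5.050 × 62.36 × 894.15 / 1130 = 249.2 L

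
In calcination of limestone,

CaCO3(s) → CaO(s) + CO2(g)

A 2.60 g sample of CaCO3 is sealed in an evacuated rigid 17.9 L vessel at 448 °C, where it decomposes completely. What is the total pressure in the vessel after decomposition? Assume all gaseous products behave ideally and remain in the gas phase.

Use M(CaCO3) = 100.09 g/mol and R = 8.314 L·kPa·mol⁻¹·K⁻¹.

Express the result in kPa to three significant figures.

n(CaCO3) = 2.60 / 100.09 = 0.02598 mol
n(gas produced) = (1/1) × 0.02598 = 0.02598 mol
P = nRT/V = 0.02598 × 8.314 × 721.15 / 17.9 = 8.702 kPa

8.70 kPa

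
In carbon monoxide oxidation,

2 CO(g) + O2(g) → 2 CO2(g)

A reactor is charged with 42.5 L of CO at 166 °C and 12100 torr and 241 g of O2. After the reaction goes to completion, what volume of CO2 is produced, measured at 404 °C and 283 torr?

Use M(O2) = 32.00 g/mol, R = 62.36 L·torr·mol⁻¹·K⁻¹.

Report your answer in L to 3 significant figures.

2250 L

n(CO) = PV/RT = (12100 × 42.5) / (62.36 × 439.15) = 18.78 mol
n(O2) = 241 / 32.00 = 7.531 mol
For 18.78 mol CO, stoichiometry requires (1/2) × 18.78 = 9.390 mol O2; 7.531 mol is available, so O2 is limiting.
n(CO2) = (2/1) × 7.531 = 15.06 mol
V(CO2) = nRT/P = 15.06 × 62.36 × 677.15 / 283 = 2247 L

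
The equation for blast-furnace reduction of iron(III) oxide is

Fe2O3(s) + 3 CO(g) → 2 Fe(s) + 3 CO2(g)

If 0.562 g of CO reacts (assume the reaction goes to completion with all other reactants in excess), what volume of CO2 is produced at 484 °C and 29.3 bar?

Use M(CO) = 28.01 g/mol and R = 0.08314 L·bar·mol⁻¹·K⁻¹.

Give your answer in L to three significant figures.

0.0431 L

n(CO) = 0.5620 / 28.01 = 0.02006 mol
n(CO2) = (3/3) × 0.02006 = 0.02006 mol
V = nRT/P = 0.02006 × 0.08314 × 757.15 / 29.3 = 0.04310 L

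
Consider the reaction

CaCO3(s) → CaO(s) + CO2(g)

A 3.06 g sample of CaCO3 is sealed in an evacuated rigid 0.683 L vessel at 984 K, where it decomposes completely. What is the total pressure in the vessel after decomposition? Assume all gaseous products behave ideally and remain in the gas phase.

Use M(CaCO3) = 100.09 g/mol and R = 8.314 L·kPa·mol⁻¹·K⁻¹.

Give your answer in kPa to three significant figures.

366 kPa

n(CaCO3) = 3.06 / 100.09 = 0.03057 mol
n(gas produced) = (1/1) × 0.03057 = 0.03057 mol
P = nRT/V = 0.03057 × 8.314 × 984 / 0.683 = 366.2 kPa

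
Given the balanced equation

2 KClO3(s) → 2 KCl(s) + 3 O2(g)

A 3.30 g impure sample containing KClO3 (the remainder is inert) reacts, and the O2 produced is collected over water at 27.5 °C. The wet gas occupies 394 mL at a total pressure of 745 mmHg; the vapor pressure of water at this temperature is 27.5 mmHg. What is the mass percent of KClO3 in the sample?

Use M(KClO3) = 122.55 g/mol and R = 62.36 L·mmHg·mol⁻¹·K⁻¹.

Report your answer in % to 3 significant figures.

37.3 %

P(O2) = 745 − 27.5 = 717.5 mmHg
n(O2) = PV/RT = (717.5 × 0.3940) / (62.36 × 300.65) = 0.01508 mol
n(KClO3) = (2/3) × 0.01508 = 0.01005 mol
m(KClO3) = 0.01005 × 122.55 = 1.232 g
%KClO3 = 1.232 / 3.30 × 100 = 37.33%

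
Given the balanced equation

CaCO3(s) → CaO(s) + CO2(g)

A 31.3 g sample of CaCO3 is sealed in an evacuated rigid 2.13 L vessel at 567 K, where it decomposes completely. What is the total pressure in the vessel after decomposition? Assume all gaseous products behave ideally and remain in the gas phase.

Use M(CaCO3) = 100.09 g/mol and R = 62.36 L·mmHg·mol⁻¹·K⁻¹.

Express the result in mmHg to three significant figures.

5190 mmHg

n(CaCO3) = 31.3 / 100.09 = 0.3127 mol
n(gas produced) = (1/1) × 0.3127 = 0.3127 mol
P = nRT/V = 0.3127 × 62.36 × 567 / 2.13 = 5191 mmHg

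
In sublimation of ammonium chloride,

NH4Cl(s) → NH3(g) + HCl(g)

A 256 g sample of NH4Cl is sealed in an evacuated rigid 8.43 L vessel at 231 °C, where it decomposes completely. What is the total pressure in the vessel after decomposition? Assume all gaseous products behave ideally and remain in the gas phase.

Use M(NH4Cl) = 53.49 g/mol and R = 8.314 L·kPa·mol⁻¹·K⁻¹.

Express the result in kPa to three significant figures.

4760 kPa

n(NH4Cl) = 256 / 53.49 = 4.786 mol
n(gas produced) = (2/1) × 4.786 = 9.572 mol
P = nRT/V = 9.572 × 8.314 × 504.15 / 8.43 = 4759 kPa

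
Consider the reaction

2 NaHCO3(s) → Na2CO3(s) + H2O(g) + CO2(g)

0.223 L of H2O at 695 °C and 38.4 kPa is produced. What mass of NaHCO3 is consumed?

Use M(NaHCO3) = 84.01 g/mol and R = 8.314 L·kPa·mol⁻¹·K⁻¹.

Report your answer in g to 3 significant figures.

0.179 g

n(H2O) = PV/RT = (38.4 × 0.223) / (8.314 × 968.15) = 0.001064 mol
n(NaHCO3) = (2/1) × 0.001064 = 0.002128 mol
m(NaHCO3) = 0.002128 × 84.01 = 0.1788 g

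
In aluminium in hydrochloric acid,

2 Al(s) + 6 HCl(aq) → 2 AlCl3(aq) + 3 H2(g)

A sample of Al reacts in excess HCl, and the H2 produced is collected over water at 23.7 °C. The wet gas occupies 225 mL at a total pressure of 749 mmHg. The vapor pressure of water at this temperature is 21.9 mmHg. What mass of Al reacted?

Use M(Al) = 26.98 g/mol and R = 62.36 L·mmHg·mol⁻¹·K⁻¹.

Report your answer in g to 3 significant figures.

0.159 g

P(H2) = 749 − 21.9 = 727.1 mmHg
n(H2) = PV/RT = (727.1 × 0.2250) / (62.36 × 296.85) = 0.008838 mol
n(Al) = (2/3) × 0.008838 = 0.005892 mol
m(Al) = 0.005892 × 26.98 = 0.1590 g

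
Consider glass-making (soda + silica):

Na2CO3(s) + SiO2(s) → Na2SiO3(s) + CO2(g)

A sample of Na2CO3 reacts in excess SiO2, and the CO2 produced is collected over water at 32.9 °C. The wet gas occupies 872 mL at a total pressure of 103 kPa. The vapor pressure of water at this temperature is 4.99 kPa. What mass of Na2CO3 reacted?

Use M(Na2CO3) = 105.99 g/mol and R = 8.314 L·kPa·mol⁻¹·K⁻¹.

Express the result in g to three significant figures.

P(CO2) = 103 − 4.99 = 98.01 kPa
n(CO2) = PV/RT = (98.01 × 0.8720) / (8.314 × 306.05) = 0.03359 mol
n(Na2CO3) = (1/1) × 0.03359 = 0.03359 mol
m(Na2CO3) = 0.03359 × 105.99 = 3.560 g

3.56 g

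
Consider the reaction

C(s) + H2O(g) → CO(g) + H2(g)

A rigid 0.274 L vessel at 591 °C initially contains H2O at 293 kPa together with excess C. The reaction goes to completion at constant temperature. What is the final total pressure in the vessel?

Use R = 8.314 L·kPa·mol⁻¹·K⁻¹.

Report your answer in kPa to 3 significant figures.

Since T and V are fixed, P_final/P_initial = n_final/n_initial = 2/1.
P_final = (2/1) × 293 = 586.0 kPa

586 kPa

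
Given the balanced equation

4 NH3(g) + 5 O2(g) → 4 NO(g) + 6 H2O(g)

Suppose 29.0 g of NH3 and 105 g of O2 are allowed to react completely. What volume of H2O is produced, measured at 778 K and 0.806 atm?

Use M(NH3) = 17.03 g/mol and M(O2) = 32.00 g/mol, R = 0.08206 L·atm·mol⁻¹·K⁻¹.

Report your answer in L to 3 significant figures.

n(NH3) = 29.0 / 17.03 = 1.703 mol
n(O2) = 105 / 32.00 = 3.281 mol
For 1.703 mol NH3, stoichiometry requires (5/4) × 1.703 = 2.129 mol O2; 3.281 mol is available, so NH3 is limiting.
n(H2O) = (6/4) × 1.703 = 2.554 mol
V(H2O) = nRT/P = 2.554 × 0.08206 × 778 / 0.806 = 202.3 L

202 L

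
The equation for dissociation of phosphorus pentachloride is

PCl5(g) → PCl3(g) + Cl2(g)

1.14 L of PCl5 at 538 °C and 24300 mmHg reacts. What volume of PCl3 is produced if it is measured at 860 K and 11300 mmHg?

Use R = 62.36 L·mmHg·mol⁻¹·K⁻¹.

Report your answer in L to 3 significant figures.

n(PCl5) = PV/RT = (24300 × 1.14) / (62.36 × 811.15) = 0.5477 mol
n(PCl3) = (1/1) × 0.5477 = 0.5477 mol
V = nRT/P = 0.5477 × 62.36 × 860 / 11300 = 2.599 L

2.60 L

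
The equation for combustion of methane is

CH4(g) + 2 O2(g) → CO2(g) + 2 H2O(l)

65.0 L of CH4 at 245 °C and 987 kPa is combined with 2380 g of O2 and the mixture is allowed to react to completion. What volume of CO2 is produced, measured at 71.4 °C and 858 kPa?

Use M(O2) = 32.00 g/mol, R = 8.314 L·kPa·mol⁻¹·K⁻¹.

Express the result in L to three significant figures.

n(CH4) = PV/RT = (987 × 65.0) / (8.314 × 518.15) = 14.89 mol
n(O2) = 2380 / 32.00 = 74.38 mol
For 14.89 mol CH4, stoichiometry requires (2/1) × 14.89 = 29.78 mol O2; 74.38 mol is available, so CH4 is limiting.
n(CO2) = (1/1) × 14.89 = 14.89 mol
V(CO2) = nRT/P = 14.89 × 8.314 × 344.55 / 858 = 49.71 L

49.7 L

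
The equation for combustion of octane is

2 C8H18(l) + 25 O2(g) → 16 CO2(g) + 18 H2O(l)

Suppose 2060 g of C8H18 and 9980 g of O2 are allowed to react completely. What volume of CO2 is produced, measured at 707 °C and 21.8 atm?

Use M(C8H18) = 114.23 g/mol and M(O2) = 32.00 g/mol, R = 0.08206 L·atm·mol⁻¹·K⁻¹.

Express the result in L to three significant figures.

532 L

n(C8H18) = 2060 / 114.23 = 18.03 mol
n(O2) = 9980 / 32.00 = 311.9 mol
For 18.03 mol C8H18, stoichiometry requires (25/2) × 18.03 = 225.4 mol O2; 311.9 mol is available, so C8H18 is limiting.
n(CO2) = (16/2) × 18.03 = 144.2 mol
V(CO2) = nRT/P = 144.2 × 0.08206 × 980.15 / 21.8 = 532.0 L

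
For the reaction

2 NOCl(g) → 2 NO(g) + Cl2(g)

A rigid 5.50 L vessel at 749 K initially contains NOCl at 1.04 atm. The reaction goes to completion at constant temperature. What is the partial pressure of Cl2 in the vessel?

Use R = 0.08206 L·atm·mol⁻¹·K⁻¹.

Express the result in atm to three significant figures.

n(NOCl)₀ = PV/RT = (1.04 × 5.50) / (0.08206 × 749) = 0.09306 mol
n(Cl2) = (1/2) × 0.09306 = 0.04653 mol
P(Cl2) = nRT/V = 0.04653 × 0.08206 × 749 / 5.50 = 0.5200 atm

0.520 atm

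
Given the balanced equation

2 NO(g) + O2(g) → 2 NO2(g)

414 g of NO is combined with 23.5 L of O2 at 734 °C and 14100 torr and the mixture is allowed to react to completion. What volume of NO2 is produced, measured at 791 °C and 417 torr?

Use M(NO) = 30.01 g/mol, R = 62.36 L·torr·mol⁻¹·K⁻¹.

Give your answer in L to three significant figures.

n(NO) = 414 / 30.01 = 13.80 mol
n(O2) = PV/RT = (14100 × 23.5) / (62.36 × 1007.15) = 5.276 mol
For 13.80 mol NO, stoichiometry requires (1/2) × 13.80 = 6.900 mol O2; 5.276 mol is available, so O2 is limiting.
n(NO2) = (2/1) × 5.276 = 10.55 mol
V(NO2) = nRT/P = 10.55 × 62.36 × 1064.15 / 417 = 1679 L

1680 L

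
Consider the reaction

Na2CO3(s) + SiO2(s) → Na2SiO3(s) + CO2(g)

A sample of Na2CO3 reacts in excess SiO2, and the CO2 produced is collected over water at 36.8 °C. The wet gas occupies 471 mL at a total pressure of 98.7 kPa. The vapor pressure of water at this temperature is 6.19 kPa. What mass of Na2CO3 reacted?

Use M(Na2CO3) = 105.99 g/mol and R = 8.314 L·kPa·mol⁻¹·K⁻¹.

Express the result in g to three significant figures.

P(CO2) = 98.7 − 6.19 = 92.51 kPa
n(CO2) = PV/RT = (92.51 × 0.4710) / (8.314 × 309.95) = 0.01691 mol
n(Na2CO3) = (1/1) × 0.01691 = 0.01691 mol
m(Na2CO3) = 0.01691 × 105.99 = 1.792 g

1.79 g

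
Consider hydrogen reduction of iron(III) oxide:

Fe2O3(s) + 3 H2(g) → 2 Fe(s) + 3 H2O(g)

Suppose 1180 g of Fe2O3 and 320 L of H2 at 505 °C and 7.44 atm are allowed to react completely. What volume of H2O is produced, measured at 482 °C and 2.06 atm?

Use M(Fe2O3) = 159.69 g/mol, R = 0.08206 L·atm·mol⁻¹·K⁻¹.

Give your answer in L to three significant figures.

n(Fe2O3) = 1180 / 159.69 = 7.389 mol
n(H2) = PV/RT = (7.44 × 320) / (0.08206 × 778.15) = 37.28 mol
For 7.389 mol Fe2O3, stoichiometry requires (3/1) × 7.389 = 22.17 mol H2; 37.28 mol is available, so Fe2O3 is limiting.
n(H2O) = (3/1) × 7.389 = 22.17 mol
V(H2O) = nRT/P = 22.17 × 0.08206 × 755.15 / 2.06 = 666.9 L

667 L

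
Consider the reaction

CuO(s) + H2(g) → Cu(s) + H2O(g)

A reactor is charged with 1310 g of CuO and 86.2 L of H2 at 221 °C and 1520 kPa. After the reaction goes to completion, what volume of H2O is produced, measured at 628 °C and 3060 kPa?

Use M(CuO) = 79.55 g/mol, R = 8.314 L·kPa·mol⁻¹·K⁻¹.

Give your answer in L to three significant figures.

n(CuO) = 1310 / 79.55 = 16.47 mol
n(H2) = PV/RT = (1520 × 86.2) / (8.314 × 494.15) = 31.89 mol
For 16.47 mol CuO, stoichiometry requires (1/1) × 16.47 = 16.47 mol H2; 31.89 mol is available, so CuO is limiting.
n(H2O) = (1/1) × 16.47 = 16.47 mol
V(H2O) = nRT/P = 16.47 × 8.314 × 901.15 / 3060 = 40.33 L

40.3 L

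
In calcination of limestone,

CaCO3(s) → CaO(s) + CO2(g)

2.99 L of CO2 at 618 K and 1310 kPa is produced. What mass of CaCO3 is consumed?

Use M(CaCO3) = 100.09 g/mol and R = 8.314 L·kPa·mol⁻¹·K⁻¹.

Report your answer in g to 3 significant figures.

76.3 g

n(CO2) = PV/RT = (1310 × 2.99) / (8.314 × 618) = 0.7623 mol
n(CaCO3) = (1/1) × 0.7623 = 0.7623 mol
m(CaCO3) = 0.7623 × 100.09 = 76.30 g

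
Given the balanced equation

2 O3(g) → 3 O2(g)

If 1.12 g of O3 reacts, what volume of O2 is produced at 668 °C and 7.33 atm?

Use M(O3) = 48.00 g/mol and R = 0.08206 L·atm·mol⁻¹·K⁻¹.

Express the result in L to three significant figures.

n(O3) = 1.120 / 48.00 = 0.02333 mol
n(O2) = (3/2) × 0.02333 = 0.03499 mol
V = nRT/P = 0.03499 × 0.08206 × 941.15 / 7.33 = 0.3687 L

0.369 L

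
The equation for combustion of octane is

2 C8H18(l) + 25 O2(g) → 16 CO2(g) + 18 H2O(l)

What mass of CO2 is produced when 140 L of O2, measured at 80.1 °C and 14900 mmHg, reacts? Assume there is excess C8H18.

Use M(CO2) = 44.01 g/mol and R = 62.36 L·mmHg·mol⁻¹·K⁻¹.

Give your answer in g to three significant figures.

n(O2) = PV/RT = (14900 × 140) / (62.36 × 353.25) = 94.69 mol
n(CO2) = (16/25) × 94.69 = 60.60 mol
m(CO2) = 60.60 × 44.01 = 2667 g

2670 g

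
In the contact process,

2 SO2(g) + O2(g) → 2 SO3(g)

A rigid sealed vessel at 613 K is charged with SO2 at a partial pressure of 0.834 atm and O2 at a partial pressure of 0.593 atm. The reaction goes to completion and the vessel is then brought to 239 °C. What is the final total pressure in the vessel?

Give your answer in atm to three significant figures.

Because the vessel is rigid and T is held at 613 K, work the stoichiometry in partial pressures (P_i = n_iRT/V).
P(O2) required for 0.834 atm of SO2 = (1/2) × 0.834 = 0.4170 atm; available 0.593 atm, so SO2 is limiting.
P(O2) remaining = 0.593 − (1/2) × 0.834 = 0.1760 atm
P(gaseous products) = (2)/2 × 0.834 = 0.8340 atm
P_total at 613 K = 0.1760 + 0.8340 = 1.010 atm
Scaling to 239 °C: P = 1.010 × 512.15/613 = 0.8438 atm

0.844 atm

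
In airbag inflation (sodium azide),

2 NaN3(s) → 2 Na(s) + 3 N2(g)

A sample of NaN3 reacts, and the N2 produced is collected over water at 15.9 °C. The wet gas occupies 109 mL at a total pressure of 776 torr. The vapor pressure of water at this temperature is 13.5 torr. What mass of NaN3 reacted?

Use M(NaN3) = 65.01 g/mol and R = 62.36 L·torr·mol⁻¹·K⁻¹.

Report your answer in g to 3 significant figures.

0.200 g

P(N2) = 776 − 13.5 = 762.5 torr
n(N2) = PV/RT = (762.5 × 0.1090) / (62.36 × 289.05) = 0.004611 mol
n(NaN3) = (2/3) × 0.004611 = 0.003074 mol
m(NaN3) = 0.003074 × 65.01 = 0.1998 g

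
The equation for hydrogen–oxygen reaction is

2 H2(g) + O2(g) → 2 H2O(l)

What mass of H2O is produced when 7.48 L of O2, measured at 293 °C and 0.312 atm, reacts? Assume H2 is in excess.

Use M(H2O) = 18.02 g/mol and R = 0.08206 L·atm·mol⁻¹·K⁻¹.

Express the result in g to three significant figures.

1.81 g

n(O2) = PV/RT = (0.312 × 7.48) / (0.08206 × 566.15) = 0.05023 mol
n(H2O) = (2/1) × 0.05023 = 0.1005 mol
m(H2O) = 0.1005 × 18.02 = 1.811 g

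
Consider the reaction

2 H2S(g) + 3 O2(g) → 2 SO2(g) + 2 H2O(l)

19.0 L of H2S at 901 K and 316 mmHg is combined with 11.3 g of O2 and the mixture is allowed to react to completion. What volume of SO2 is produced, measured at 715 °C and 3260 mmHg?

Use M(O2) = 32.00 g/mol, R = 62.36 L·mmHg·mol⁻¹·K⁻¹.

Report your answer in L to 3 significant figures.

n(H2S) = PV/RT = (316 × 19.0) / (62.36 × 901) = 0.1069 mol
n(O2) = 11.3 / 32.00 = 0.3531 mol
For 0.1069 mol H2S, stoichiometry requires (3/2) × 0.1069 = 0.1603 mol O2; 0.3531 mol is available, so H2S is limiting.
n(SO2) = (2/2) × 0.1069 = 0.1069 mol
V(SO2) = nRT/P = 0.1069 × 62.36 × 988.15 / 3260 = 2.021 L

2.02 L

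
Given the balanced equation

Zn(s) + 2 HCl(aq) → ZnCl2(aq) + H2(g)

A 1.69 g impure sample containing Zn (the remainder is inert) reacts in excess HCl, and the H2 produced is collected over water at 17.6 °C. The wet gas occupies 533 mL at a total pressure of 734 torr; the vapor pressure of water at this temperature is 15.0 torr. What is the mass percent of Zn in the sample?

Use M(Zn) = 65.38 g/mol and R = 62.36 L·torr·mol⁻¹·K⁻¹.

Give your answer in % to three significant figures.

81.8 %

P(H2) = 734 − 15.0 = 719.0 torr
n(H2) = PV/RT = (719.0 × 0.5330) / (62.36 × 290.75) = 0.02114 mol
n(Zn) = (1/1) × 0.02114 = 0.02114 mol
m(Zn) = 0.02114 × 65.38 = 1.382 g
%Zn = 1.382 / 1.69 × 100 = 81.78%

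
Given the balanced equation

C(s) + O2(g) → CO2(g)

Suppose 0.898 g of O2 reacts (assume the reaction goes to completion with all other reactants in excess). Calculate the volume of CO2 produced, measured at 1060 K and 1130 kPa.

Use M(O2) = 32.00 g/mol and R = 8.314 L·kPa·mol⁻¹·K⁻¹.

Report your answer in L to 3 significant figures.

0.219 L

n(O2) = 0.8980 / 32.00 = 0.02806 mol
n(CO2) = (1/1) × 0.02806 = 0.02806 mol
V = nRT/P = 0.02806 × 8.314 × 1060 / 1130 = 0.2188 L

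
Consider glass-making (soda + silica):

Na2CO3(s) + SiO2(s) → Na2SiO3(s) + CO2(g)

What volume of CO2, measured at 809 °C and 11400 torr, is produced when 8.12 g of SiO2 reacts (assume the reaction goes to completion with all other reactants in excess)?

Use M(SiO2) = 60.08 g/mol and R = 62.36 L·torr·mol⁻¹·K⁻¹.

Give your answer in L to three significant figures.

n(SiO2) = 8.120 / 60.08 = 0.1352 mol
n(CO2) = (1/1) × 0.1352 = 0.1352 mol
V = nRT/P = 0.1352 × 62.36 × 1082.15 / 11400 = 0.8003 L

0.800 L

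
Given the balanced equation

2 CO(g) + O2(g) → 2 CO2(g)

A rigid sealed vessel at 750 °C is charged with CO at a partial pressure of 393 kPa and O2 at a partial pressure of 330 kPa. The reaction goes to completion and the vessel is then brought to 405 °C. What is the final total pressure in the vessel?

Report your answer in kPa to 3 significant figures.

With V and T fixed, P_i ∝ n_i, so the mole ratios apply directly to partial pressures at 750 °C.
P(O2) required for 393 kPa of CO = (1/2) × 393 = 196.5 kPa; available 330 kPa, so CO is limiting.
P(O2) remaining = 330 − (1/2) × 393 = 133.5 kPa
P(gaseous products) = (2)/2 × 393 = 393.0 kPa
P_total at 750 °C = 133.5 + 393.0 = 526.5 kPa
Scaling to 405 °C: P = 526.5 × 678.15/1023.15 = 349.0 kPa

349 kPa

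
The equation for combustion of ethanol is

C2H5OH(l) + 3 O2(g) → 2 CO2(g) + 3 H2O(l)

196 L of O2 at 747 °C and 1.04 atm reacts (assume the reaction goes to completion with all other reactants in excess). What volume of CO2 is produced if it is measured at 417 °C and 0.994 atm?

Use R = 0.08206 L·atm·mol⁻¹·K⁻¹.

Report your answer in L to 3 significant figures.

92.5 L

n(O2) = PV/RT = (1.04 × 196) / (0.08206 × 1020.15) = 2.435 mol
n(CO2) = (2/3) × 2.435 = 1.623 mol
V = nRT/P = 1.623 × 0.08206 × 690.15 / 0.994 = 92.47 L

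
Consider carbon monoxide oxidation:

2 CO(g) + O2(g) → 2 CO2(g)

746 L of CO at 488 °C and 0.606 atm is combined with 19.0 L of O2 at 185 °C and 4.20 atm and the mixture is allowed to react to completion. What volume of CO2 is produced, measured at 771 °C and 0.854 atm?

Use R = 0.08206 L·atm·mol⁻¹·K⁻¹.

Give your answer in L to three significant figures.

n(CO) = PV/RT = (0.606 × 746) / (0.08206 × 761.15) = 7.238 mol
n(O2) = PV/RT = (4.20 × 19.0) / (0.08206 × 458.15) = 2.123 mol
For 7.238 mol CO, stoichiometry requires (1/2) × 7.238 = 3.619 mol O2; 2.123 mol is available, so O2 is limiting.
n(CO2) = (2/1) × 2.123 = 4.246 mol
V(CO2) = nRT/P = 4.246 × 0.08206 × 1044.15 / 0.854 = 426.0 L

426 L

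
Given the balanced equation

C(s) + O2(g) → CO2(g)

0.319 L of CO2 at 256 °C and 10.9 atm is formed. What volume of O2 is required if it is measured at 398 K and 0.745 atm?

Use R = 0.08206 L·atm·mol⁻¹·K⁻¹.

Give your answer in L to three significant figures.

3.51 L

n(CO2) = PV/RT = (10.9 × 0.319) / (0.08206 × 529.15) = 0.08008 mol
n(O2) = (1/1) × 0.08008 = 0.08008 mol
V = nRT/P = 0.08008 × 0.08206 × 398 / 0.745 = 3.511 L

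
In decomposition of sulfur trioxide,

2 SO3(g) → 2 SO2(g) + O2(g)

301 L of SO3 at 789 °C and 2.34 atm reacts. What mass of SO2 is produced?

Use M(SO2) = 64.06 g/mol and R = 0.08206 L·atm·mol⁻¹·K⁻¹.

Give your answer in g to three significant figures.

518 g

n(SO3) = PV/RT = (2.34 × 301) / (0.08206 × 1062.15) = 8.081 mol
n(SO2) = (2/2) × 8.081 = 8.081 mol
m(SO2) = 8.081 × 64.06 = 517.7 g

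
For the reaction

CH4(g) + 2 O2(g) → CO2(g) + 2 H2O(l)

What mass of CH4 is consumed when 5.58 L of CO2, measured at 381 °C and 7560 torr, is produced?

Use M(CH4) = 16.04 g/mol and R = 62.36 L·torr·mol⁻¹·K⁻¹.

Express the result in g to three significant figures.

16.6 g

n(CO2) = PV/RT = (7560 × 5.58) / (62.36 × 654.15) = 1.034 mol
n(CH4) = (1/1) × 1.034 = 1.034 mol
m(CH4) = 1.034 × 16.04 = 16.59 g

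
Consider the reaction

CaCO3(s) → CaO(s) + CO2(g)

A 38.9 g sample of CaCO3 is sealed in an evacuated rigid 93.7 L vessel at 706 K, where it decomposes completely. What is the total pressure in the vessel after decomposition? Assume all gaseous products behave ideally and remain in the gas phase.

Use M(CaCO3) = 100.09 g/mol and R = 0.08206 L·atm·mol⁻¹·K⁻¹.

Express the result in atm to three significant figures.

0.240 atm

n(CaCO3) = 38.9 / 100.09 = 0.3887 mol
n(gas produced) = (1/1) × 0.3887 = 0.3887 mol
P = nRT/V = 0.3887 × 0.08206 × 706 / 93.7 = 0.2403 atm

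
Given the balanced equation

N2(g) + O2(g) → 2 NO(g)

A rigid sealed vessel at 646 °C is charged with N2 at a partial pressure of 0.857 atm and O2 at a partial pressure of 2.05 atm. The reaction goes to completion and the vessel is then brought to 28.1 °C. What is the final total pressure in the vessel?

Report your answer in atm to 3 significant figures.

0.953 atm

Because the vessel is rigid and T is held at 646 °C, work the stoichiometry in partial pressures (P_i = n_iRT/V).
P(O2) required for 0.857 atm of N2 = (1/1) × 0.857 = 0.8570 atm; available 2.05 atm, so N2 is limiting.
P(O2) remaining = 2.05 − (1/1) × 0.857 = 1.193 atm
P(gaseous products) = (2)/1 × 0.857 = 1.714 atm
P_total at 646 °C = 1.193 + 1.714 = 2.907 atm
Scaling to 28.1 °C: P = 2.907 × 301.25/919.15 = 0.9528 atm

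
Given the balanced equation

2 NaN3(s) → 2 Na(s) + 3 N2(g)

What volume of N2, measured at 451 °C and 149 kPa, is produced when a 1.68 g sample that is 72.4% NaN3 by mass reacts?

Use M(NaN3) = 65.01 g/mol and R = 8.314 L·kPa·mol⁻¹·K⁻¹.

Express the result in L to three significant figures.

mass of NaN3 = 1.68 × 72.4/100 = 1.216 g
n(NaN3) = 1.216 / 65.01 = 0.01870 mol
n(N2) = (3/2) × 0.01870 = 0.02805 mol
V = nRT/P = 0.02805 × 8.314 × 724.15 / 149 = 1.133 L

1.13 L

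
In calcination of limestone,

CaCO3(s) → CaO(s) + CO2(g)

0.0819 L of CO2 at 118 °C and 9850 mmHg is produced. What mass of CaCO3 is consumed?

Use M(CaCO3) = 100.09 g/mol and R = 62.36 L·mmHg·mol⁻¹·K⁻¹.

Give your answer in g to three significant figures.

3.31 g

n(CO2) = PV/RT = (9850 × 0.0819) / (62.36 × 391.15) = 0.03307 mol
n(CaCO3) = (1/1) × 0.03307 = 0.03307 mol
m(CaCO3) = 0.03307 × 100.09 = 3.310 g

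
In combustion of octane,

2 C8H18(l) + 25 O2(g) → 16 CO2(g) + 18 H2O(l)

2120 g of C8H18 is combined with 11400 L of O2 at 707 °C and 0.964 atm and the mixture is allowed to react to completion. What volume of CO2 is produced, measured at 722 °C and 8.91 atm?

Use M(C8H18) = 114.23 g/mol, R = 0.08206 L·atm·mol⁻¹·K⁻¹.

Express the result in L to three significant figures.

n(C8H18) = 2120 / 114.23 = 18.56 mol
n(O2) = PV/RT = (0.964 × 11400) / (0.08206 × 980.15) = 136.6 mol
For 18.56 mol C8H18, stoichiometry requires (25/2) × 18.56 = 232.0 mol O2; 136.6 mol is available, so O2 is limiting.
n(CO2) = (16/25) × 136.6 = 87.42 mol
V(CO2) = nRT/P = 87.42 × 0.08206 × 995.15 / 8.91 = 801.2 L

801 L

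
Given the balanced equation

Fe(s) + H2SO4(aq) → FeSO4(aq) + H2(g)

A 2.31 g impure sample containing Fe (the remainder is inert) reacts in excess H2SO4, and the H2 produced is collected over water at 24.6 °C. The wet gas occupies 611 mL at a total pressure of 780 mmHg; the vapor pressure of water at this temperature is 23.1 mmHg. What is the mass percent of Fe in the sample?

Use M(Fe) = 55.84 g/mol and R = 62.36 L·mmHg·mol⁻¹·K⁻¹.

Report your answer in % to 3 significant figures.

P(H2) = 780 − 23.1 = 756.9 mmHg
n(H2) = PV/RT = (756.9 × 0.6110) / (62.36 × 297.75) = 0.02491 mol
n(Fe) = (1/1) × 0.02491 = 0.02491 mol
m(Fe) = 0.02491 × 55.84 = 1.391 g
%Fe = 1.391 / 2.31 × 100 = 60.22%

60.2 %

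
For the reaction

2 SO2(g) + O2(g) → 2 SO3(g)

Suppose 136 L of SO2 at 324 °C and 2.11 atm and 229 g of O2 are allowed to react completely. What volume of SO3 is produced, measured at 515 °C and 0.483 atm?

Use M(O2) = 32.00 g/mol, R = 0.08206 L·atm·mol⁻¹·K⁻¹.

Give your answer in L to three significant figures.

784 L

n(SO2) = PV/RT = (2.11 × 136) / (0.08206 × 597.15) = 5.856 mol
n(O2) = 229 / 32.00 = 7.156 mol
For 5.856 mol SO2, stoichiometry requires (1/2) × 5.856 = 2.928 mol O2; 7.156 mol is available, so SO2 is limiting.
n(SO3) = (2/2) × 5.856 = 5.856 mol
V(SO3) = nRT/P = 5.856 × 0.08206 × 788.15 / 0.483 = 784.1 L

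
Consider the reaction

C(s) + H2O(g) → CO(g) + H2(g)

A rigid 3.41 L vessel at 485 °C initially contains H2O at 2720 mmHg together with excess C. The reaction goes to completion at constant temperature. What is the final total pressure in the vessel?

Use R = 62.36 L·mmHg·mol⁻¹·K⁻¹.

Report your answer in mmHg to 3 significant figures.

Rigid vessel, constant T ⇒ P scales with total gas moles (1 → 2).
P_final = (2/1) × 2720 = 5440 mmHg

5440 mmHg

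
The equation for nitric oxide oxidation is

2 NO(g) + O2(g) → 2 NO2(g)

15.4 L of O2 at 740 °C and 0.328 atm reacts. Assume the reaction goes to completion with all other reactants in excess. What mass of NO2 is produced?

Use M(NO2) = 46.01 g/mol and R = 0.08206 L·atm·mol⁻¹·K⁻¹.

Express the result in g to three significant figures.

n(O2) = PV/RT = (0.328 × 15.4) / (0.08206 × 1013.15) = 0.06076 mol
n(NO2) = (2/1) × 0.06076 = 0.1215 mol
m(NO2) = 0.1215 × 46.01 = 5.590 g

5.59 g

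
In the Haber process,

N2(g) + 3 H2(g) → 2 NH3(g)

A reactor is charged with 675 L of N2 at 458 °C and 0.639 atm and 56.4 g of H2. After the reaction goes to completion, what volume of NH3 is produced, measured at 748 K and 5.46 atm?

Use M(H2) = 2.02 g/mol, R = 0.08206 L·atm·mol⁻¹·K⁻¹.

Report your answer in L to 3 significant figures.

n(N2) = PV/RT = (0.639 × 675) / (0.08206 × 731.15) = 7.189 mol
n(H2) = 56.4 / 2.02 = 27.92 mol
For 7.189 mol N2, stoichiometry requires (3/1) × 7.189 = 21.57 mol H2; 27.92 mol is available, so N2 is limiting.
n(NH3) = (2/1) × 7.189 = 14.38 mol
V(NH3) = nRT/P = 14.38 × 0.08206 × 748 / 5.46 = 161.7 L

162 L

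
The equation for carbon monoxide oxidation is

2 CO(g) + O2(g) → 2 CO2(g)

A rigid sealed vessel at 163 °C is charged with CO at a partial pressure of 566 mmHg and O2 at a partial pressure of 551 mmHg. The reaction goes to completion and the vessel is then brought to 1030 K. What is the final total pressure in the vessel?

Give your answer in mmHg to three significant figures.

1970 mmHg

With V and T fixed, P_i ∝ n_i, so the mole ratios apply directly to partial pressures at 163 °C.
P(O2) required for 566 mmHg of CO = (1/2) × 566 = 283.0 mmHg; available 551 mmHg, so CO is limiting.
P(O2) remaining = 551 − (1/2) × 566 = 268.0 mmHg
P(gaseous products) = (2)/2 × 566 = 566.0 mmHg
P_total at 163 °C = 268.0 + 566.0 = 834.0 mmHg
Scaling to 1030 K: P = 834.0 × 1030/436.15 = 1970 mmHg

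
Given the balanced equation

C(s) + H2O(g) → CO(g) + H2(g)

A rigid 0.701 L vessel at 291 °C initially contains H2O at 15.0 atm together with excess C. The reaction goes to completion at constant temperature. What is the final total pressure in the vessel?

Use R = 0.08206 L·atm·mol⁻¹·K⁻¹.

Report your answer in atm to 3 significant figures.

30.0 atm

At constant T and V, P ∝ n(gas): 1 mol gas → 2 mol gas.
P_final = (2/1) × 15.0 = 30.00 atm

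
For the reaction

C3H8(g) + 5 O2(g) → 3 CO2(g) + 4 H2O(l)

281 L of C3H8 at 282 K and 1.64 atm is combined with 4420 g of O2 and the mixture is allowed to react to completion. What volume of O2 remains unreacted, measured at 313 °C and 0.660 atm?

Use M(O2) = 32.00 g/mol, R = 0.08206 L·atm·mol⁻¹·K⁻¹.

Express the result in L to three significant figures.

n(C3H8) = PV/RT = (1.64 × 281) / (0.08206 × 282) = 19.91 mol
n(O2) = 4420 / 32.00 = 138.1 mol
For 19.91 mol C3H8, stoichiometry requires (5/1) × 19.91 = 99.55 mol O2; 138.1 mol is available, so C3H8 is limiting.
n(O2) consumed = (5/1) × 19.91 = 99.55 mol; remaining = 138.1 − 99.55 = 38.55 mol
V(O2) = nRT/P = 38.55 × 0.08206 × 586.15 / 0.660 = 2809 L

2810 L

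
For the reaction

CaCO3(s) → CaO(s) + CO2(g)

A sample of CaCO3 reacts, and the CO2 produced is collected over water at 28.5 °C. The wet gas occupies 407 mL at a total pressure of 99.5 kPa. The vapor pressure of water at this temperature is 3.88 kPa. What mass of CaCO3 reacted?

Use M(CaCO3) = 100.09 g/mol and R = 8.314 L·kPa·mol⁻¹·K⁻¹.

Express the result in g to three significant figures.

1.55 g

P(CO2) = 99.5 − 3.88 = 95.62 kPa
n(CO2) = PV/RT = (95.62 × 0.4070) / (8.314 × 301.65) = 0.01552 mol
n(CaCO3) = (1/1) × 0.01552 = 0.01552 mol
m(CaCO3) = 0.01552 × 100.09 = 1.553 g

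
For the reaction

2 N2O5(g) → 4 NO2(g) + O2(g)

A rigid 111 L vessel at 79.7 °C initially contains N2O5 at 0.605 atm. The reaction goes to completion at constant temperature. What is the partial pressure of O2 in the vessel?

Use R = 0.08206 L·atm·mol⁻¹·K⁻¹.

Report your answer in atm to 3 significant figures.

0.302 atm

n(N2O5)₀ = PV/RT = (0.605 × 111) / (0.08206 × 352.85) = 2.319 mol
n(O2) = (1/2) × 2.319 = 1.159 mol
P(O2) = nRT/V = 1.159 × 0.08206 × 352.85 / 111 = 0.3023 atm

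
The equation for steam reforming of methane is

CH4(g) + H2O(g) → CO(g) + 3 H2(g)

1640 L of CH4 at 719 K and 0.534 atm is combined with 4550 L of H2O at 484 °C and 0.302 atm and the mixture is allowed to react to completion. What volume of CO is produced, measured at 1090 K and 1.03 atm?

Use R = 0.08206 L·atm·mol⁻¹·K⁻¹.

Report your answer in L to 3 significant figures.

1290 L

n(CH4) = PV/RT = (0.534 × 1640) / (0.08206 × 719) = 14.84 mol
n(H2O) = PV/RT = (0.302 × 4550) / (0.08206 × 757.15) = 22.12 mol
For 14.84 mol CH4, stoichiometry requires (1/1) × 14.84 = 14.84 mol H2O; 22.12 mol is available, so CH4 is limiting.
n(CO) = (1/1) × 14.84 = 14.84 mol
V(CO) = nRT/P = 14.84 × 0.08206 × 1090 / 1.03 = 1289 L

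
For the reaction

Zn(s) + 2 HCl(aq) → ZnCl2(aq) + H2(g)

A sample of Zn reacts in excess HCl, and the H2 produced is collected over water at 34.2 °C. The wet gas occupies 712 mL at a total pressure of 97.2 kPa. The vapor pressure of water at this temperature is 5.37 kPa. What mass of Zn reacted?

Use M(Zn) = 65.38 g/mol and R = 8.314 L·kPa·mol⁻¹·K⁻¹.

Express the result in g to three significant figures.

1.67 g

P(H2) = 97.2 − 5.37 = 91.83 kPa
n(H2) = PV/RT = (91.83 × 0.7120) / (8.314 × 307.35) = 0.02559 mol
n(Zn) = (1/1) × 0.02559 = 0.02559 mol
m(Zn) = 0.02559 × 65.38 = 1.673 g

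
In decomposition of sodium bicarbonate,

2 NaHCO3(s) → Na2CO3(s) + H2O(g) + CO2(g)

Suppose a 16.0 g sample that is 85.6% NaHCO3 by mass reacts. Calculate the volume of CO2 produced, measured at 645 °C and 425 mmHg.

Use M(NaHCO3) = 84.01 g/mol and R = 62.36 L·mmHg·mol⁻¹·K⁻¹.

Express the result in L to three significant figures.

mass of NaHCO3 = 16.0 × 85.6/100 = 13.70 g
n(NaHCO3) = 13.70 / 84.01 = 0.1631 mol
n(CO2) = (1/2) × 0.1631 = 0.08155 mol
V = nRT/P = 0.08155 × 62.36 × 918.15 / 425 = 10.99 L

11.0 L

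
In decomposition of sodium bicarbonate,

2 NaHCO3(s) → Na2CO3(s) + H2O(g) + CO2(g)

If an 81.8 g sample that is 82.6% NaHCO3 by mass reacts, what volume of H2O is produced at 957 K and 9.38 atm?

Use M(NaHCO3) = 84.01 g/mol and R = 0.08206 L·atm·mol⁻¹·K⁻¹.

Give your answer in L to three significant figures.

3.37 L

mass of NaHCO3 = 81.8 × 82.6/100 = 67.57 g
n(NaHCO3) = 67.57 / 84.01 = 0.8043 mol
n(H2O) = (1/2) × 0.8043 = 0.4022 mol
V = nRT/P = 0.4022 × 0.08206 × 957 / 9.38 = 3.367 L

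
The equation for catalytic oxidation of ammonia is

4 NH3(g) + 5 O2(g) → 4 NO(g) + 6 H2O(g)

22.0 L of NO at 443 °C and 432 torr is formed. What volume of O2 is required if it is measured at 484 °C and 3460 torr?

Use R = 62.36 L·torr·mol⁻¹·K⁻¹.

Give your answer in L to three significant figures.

n(NO) = PV/RT = (432 × 22.0) / (62.36 × 716.15) = 0.2128 mol
n(O2) = (5/4) × 0.2128 = 0.2660 mol
V = nRT/P = 0.2660 × 62.36 × 757.15 / 3460 = 3.630 L

3.63 L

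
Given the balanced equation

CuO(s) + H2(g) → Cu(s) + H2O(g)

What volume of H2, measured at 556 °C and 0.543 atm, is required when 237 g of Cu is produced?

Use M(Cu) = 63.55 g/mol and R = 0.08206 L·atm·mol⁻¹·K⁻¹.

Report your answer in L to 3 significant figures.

467 L

n(Cu) = 237.0 / 63.55 = 3.729 mol
n(H2) = (1/1) × 3.729 = 3.729 mol
V = nRT/P = 3.729 × 0.08206 × 829.15 / 0.543 = 467.3 L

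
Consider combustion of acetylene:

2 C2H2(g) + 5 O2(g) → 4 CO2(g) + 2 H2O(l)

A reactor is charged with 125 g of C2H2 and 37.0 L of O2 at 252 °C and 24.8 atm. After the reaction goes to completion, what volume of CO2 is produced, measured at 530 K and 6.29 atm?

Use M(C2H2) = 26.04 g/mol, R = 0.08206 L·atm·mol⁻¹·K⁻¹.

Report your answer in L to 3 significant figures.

66.4 L

n(C2H2) = 125 / 26.04 = 4.800 mol
n(O2) = PV/RT = (24.8 × 37.0) / (0.08206 × 525.15) = 21.29 mol
For 4.800 mol C2H2, stoichiometry requires (5/2) × 4.800 = 12.00 mol O2; 21.29 mol is available, so C2H2 is limiting.
n(CO2) = (4/2) × 4.800 = 9.600 mol
V(CO2) = nRT/P = 9.600 × 0.08206 × 530 / 6.29 = 66.38 L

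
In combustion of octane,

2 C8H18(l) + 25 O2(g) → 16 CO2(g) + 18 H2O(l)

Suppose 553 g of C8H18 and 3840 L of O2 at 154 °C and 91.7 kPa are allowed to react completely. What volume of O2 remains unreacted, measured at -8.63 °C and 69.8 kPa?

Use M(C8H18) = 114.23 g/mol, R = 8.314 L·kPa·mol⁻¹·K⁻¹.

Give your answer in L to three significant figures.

1220 L

n(C8H18) = 553 / 114.23 = 4.841 mol
n(O2) = PV/RT = (91.7 × 3840) / (8.314 × 427.15) = 99.15 mol
For 4.841 mol C8H18, stoichiometry requires (25/2) × 4.841 = 60.51 mol O2; 99.15 mol is available, so C8H18 is limiting.
n(O2) consumed = (25/2) × 4.841 = 60.51 mol; remaining = 99.15 − 60.51 = 38.64 mol
V(O2) = nRT/P = 38.64 × 8.314 × 264.52 / 69.8 = 1217 L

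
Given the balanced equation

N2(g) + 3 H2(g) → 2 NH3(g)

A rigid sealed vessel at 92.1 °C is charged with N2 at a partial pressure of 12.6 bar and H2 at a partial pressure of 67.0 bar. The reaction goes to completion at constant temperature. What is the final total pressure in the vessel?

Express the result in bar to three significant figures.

With V and T fixed, P_i ∝ n_i, so the mole ratios apply directly to partial pressures at 92.1 °C.
P(H2) required for 12.6 bar of N2 = (3/1) × 12.6 = 37.80 bar; available 67.0 bar, so N2 is limiting.
P(H2) remaining = 67.0 − (3/1) × 12.6 = 29.20 bar
P(gaseous products) = (2)/1 × 12.6 = 25.20 bar
P_total at 92.1 °C = 29.20 + 25.20 = 54.40 bar

54.4 bar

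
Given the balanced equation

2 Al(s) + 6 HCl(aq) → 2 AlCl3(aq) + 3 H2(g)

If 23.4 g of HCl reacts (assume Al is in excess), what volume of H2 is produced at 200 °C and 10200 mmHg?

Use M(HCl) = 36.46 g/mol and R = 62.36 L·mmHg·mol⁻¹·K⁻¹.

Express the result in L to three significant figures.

0.928 L

n(HCl) = 23.40 / 36.46 = 0.6418 mol
n(H2) = (3/6) × 0.6418 = 0.3209 mol
V = nRT/P = 0.3209 × 62.36 × 473.15 / 10200 = 0.9283 L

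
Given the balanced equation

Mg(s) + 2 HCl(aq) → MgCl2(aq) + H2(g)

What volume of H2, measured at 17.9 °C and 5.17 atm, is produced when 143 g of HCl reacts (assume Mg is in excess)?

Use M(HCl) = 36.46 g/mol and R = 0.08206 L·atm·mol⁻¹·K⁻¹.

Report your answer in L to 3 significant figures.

n(HCl) = 143.0 / 36.46 = 3.922 mol
n(H2) = (1/2) × 3.922 = 1.961 mol
V = nRT/P = 1.961 × 0.08206 × 291.05 / 5.17 = 9.059 L

9.06 L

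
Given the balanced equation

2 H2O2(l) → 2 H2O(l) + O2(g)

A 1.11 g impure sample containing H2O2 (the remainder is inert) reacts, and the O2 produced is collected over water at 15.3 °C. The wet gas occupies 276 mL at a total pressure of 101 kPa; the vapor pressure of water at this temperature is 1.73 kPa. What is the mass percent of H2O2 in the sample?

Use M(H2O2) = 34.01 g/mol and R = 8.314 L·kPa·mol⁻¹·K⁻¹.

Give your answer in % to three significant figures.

70.0 %

P(O2) = 101 − 1.73 = 99.27 kPa
n(O2) = PV/RT = (99.27 × 0.2760) / (8.314 × 288.45) = 0.01142 mol
n(H2O2) = (2/1) × 0.01142 = 0.02284 mol
m(H2O2) = 0.02284 × 34.01 = 0.7768 g
%H2O2 = 0.7768 / 1.11 × 100 = 69.98%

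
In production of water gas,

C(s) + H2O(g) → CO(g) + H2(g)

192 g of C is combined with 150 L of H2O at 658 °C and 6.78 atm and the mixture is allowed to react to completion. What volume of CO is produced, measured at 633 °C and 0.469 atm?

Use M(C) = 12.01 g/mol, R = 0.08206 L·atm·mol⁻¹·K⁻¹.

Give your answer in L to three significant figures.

n(C) = 192 / 12.01 = 15.99 mol
n(H2O) = PV/RT = (6.78 × 150) / (0.08206 × 931.15) = 13.31 mol
For 15.99 mol C, stoichiometry requires (1/1) × 15.99 = 15.99 mol H2O; 13.31 mol is available, so H2O is limiting.
n(CO) = (1/1) × 13.31 = 13.31 mol
V(CO) = nRT/P = 13.31 × 0.08206 × 906.15 / 0.469 = 2110 L

2110 L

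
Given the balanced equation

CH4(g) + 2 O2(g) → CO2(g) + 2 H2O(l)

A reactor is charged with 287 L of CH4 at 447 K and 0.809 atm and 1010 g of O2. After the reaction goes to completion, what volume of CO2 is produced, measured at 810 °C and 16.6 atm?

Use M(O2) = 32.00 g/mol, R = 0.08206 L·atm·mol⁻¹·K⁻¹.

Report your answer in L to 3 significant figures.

n(CH4) = PV/RT = (0.809 × 287) / (0.08206 × 447) = 6.330 mol
n(O2) = 1010 / 32.00 = 31.56 mol
For 6.330 mol CH4, stoichiometry requires (2/1) × 6.330 = 12.66 mol O2; 31.56 mol is available, so CH4 is limiting.
n(CO2) = (1/1) × 6.330 = 6.330 mol
V(CO2) = nRT/P = 6.330 × 0.08206 × 1083.15 / 16.6 = 33.89 L

33.9 L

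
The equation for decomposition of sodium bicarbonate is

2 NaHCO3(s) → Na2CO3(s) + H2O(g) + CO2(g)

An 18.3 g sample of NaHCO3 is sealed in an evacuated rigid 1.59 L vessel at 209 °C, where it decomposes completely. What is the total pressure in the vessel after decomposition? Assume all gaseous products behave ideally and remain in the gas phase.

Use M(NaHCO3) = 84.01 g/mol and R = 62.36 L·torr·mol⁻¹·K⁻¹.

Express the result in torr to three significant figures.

n(NaHCO3) = 18.3 / 84.01 = 0.2178 mol
n(gas produced) = (2/2) × 0.2178 = 0.2178 mol
P = nRT/V = 0.2178 × 62.36 × 482.15 / 1.59 = 4119 torr

4120 torr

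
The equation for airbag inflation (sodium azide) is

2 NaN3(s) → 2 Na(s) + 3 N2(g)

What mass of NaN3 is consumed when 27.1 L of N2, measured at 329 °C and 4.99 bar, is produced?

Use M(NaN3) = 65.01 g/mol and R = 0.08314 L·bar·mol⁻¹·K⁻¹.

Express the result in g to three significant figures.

117 g

n(N2) = PV/RT = (4.99 × 27.1) / (0.08314 × 602.15) = 2.701 mol
n(NaN3) = (2/3) × 2.701 = 1.801 mol
m(NaN3) = 1.801 × 65.01 = 117.1 g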